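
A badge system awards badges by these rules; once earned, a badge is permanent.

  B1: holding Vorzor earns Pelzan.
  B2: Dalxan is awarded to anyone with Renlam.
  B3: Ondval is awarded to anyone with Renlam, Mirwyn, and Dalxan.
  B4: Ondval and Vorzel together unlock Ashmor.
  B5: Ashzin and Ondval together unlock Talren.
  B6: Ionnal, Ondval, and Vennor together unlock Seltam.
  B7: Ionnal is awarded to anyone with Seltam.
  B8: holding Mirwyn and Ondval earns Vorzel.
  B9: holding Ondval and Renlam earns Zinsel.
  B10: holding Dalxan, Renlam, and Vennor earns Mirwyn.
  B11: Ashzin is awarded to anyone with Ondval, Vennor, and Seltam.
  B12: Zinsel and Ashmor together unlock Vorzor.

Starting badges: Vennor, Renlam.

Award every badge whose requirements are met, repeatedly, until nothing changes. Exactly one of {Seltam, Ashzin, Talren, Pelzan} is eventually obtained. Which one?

With Renlam, Dalxan is earned (B2).
With Dalxan, Renlam, and Vennor, Mirwyn is earned (B10).
With Renlam, Mirwyn, and Dalxan, Ondval is earned (B3).
With Mirwyn and Ondval, Vorzel is earned (B8).
With Ondval and Renlam, Zinsel is earned (B9).
With Ondval and Vorzel, Ashmor is earned (B4).
With Zinsel and Ashmor, Vorzor is earned (B12).
With Vorzor, Pelzan is earned (B1).
Ashzin would need Ondval, Vennor, and Seltam (B11), but Seltam is never earned. Talren would need Ashzin and Ondval (B5), but Ashzin is never earned. Seltam would need Ionnal, Ondval, and Vennor (B6), but Ionnal is never earned.

Pelzan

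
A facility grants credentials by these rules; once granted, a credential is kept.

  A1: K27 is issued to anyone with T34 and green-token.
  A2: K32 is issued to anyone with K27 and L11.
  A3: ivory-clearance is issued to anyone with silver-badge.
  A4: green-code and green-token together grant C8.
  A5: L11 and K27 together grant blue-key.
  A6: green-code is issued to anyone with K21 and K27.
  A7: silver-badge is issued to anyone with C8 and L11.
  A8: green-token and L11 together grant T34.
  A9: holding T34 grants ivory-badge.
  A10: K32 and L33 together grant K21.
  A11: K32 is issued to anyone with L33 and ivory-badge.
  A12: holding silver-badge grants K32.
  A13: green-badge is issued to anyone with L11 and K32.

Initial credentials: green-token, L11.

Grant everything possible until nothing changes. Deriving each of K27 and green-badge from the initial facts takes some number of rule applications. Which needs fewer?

K27: Holding green-token and L11 grants T34 (A8). Holding T34 and green-token grants K27 (A1). [2 rule applications]
green-badge: Holding green-token and L11 grants T34 (A8). Holding T34 and green-token grants K27 (A1). Holding K27 and L11 grants K32 (A2). Holding L11 and K32 grants green-badge (A13). [4 rule applications]
K27 needs fewer.

K27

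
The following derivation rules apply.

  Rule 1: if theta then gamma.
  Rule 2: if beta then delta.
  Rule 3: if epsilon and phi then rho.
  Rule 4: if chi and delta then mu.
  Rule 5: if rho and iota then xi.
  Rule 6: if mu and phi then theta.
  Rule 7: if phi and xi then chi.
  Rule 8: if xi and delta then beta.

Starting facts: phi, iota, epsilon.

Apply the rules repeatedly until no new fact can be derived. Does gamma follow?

No

gamma would need theta (Rule 1), but theta is never established.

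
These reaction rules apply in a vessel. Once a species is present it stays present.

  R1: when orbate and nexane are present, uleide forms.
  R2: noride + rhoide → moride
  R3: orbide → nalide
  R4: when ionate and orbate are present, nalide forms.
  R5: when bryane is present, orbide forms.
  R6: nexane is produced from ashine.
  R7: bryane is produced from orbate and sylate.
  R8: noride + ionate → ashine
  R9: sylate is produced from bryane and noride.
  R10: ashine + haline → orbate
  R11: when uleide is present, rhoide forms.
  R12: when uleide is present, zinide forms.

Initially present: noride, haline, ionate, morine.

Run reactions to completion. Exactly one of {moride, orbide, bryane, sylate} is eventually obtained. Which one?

noride and ionate present → ashine forms (R8).
ashine and haline present → orbate forms (R10).
ashine present → nexane forms (R6).
orbate and nexane present → uleide forms (R1).
uleide present → rhoide forms (R11).
noride and rhoide present → moride forms (R2).
orbide would need bryane (R5), but bryane never forms. bryane would need orbate and sylate (R7), but sylate never forms. sylate would need bryane and noride (R9), but bryane never forms.

moride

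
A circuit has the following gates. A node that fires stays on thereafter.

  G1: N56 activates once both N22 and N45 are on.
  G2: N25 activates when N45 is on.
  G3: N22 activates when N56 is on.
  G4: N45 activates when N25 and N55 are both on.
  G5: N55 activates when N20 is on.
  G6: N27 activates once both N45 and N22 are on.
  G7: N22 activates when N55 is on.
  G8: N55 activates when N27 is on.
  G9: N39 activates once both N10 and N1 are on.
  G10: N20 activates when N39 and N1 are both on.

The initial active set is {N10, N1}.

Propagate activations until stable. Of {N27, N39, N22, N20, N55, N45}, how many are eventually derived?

G9: N10 and N1 on → N39 on.
N39 and N1 are on, so N20 activates (G10).
N20 is on, so N55 activates (G5).
N55 is on, so N22 activates (G7).
N27 would need N45 and N22 (G6), but N45 never turns on.
N39: reached.
N22: reached.
N20: reached.
N55: reached.
N45 would need N25 and N55 (G4), but N25 never turns on.
Reached: N39, N22, N20, and N55 — 4 of the 6.

4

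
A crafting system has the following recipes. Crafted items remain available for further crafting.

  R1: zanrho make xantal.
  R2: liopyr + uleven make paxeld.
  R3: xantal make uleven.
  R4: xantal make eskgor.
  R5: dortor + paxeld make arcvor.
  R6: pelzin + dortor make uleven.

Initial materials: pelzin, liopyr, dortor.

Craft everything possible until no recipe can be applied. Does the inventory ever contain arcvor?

Yes

pelzin + dortor → uleven (R6).
Using R2, liopyr and uleven make paxeld.
Using R5, dortor and paxeld make arcvor.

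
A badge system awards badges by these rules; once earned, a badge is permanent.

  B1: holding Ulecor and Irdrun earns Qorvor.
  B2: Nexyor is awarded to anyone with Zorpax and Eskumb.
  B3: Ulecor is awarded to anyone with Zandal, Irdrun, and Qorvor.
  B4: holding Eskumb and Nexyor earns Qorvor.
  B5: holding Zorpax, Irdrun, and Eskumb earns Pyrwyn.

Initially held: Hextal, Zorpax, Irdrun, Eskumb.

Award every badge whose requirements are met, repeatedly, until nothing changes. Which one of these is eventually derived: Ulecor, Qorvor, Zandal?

Qorvor

With Zorpax and Eskumb, Nexyor is earned (B2).
With Eskumb and Nexyor, Qorvor is earned (B4).
No rule produces Zandal, and it is not given. Ulecor would need Zandal, Irdrun, and Qorvor (B3), but Zandal is never earned.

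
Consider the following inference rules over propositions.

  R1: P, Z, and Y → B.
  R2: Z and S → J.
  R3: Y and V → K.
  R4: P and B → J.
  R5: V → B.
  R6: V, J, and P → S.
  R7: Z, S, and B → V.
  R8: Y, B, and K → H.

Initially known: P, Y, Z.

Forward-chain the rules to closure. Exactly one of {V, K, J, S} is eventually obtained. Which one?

J

P, Z, and Y hold, so B follows (R1).
From P and B, R4 gives J.
V would need Z, S, and B (R7), but S is never established. S would need V, J, and P (R6), but V is never established. K would need Y and V (R3), but V is never established.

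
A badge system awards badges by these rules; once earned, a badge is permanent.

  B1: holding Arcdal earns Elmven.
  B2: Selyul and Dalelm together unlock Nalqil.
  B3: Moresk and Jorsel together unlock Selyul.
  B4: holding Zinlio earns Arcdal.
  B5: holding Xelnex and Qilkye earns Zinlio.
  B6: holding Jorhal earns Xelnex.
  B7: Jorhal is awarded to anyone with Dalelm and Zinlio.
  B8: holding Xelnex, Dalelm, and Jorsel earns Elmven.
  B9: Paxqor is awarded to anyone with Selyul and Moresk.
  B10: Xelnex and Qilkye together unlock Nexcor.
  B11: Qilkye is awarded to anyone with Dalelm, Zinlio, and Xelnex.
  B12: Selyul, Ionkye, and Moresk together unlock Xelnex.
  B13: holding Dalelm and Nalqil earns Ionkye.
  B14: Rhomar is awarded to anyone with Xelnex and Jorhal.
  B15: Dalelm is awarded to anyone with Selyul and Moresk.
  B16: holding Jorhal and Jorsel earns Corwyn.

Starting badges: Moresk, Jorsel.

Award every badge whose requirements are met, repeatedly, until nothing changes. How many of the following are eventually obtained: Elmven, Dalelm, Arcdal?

With Moresk and Jorsel, Selyul is earned (B3).
With Selyul and Moresk, Dalelm is earned (B15).
With Selyul and Dalelm, Nalqil is earned (B2).
With Dalelm and Nalqil, Ionkye is earned (B13).
With Selyul, Ionkye, and Moresk, Xelnex is earned (B12).
With Xelnex, Dalelm, and Jorsel, Elmven is earned (B8).
Elmven: reached.
Dalelm: reached.
Arcdal would need Zinlio (B4), but Zinlio is never earned.
Reached: Elmven and Dalelm — 2 of the 3.

2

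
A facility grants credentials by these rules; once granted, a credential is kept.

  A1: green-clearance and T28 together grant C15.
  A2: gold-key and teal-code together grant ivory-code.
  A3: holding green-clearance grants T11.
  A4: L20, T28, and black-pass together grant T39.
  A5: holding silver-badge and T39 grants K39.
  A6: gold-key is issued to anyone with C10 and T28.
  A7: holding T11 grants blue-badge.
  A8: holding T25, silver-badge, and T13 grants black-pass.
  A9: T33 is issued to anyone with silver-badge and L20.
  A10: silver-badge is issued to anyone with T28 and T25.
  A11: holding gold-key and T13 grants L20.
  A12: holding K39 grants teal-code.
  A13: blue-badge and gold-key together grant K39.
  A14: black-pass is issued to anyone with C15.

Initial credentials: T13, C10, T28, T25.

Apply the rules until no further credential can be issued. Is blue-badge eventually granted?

blue-badge would need T11 (A7), but T11 is never granted.

No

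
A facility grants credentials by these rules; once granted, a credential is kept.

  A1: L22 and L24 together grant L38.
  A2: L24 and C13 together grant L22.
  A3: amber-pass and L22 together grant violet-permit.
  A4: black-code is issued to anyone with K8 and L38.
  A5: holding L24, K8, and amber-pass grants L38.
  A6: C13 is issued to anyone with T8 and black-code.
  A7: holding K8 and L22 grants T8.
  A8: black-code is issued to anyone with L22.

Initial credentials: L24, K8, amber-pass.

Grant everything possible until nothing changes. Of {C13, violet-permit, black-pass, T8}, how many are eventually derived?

0

C13 would need T8 and black-code (A6), but T8 is never granted.
violet-permit would need amber-pass and L22 (A3), but L22 is never granted.
No rule produces black-pass, and it is not given.
T8 would need K8 and L22 (A7), but L22 is never granted.
None of the 4 are reached.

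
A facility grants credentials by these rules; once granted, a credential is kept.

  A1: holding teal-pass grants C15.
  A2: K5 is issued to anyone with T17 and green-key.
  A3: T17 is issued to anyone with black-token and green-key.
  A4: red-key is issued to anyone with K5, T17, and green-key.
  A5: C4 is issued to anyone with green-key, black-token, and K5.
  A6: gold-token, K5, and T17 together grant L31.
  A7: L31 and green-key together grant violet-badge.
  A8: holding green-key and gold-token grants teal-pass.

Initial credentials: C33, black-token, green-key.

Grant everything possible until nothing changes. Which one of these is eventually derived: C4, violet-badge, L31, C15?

Holding black-token and green-key grants T17 (A3).
Holding T17 and green-key grants K5 (A2).
Holding green-key, black-token, and K5 grants C4 (A5).
violet-badge would need L31 and green-key (A7), but L31 is never granted. L31 would need gold-token, K5, and T17 (A6), but gold-token is never granted. C15 would need teal-pass (A1), but teal-pass is never granted.

C4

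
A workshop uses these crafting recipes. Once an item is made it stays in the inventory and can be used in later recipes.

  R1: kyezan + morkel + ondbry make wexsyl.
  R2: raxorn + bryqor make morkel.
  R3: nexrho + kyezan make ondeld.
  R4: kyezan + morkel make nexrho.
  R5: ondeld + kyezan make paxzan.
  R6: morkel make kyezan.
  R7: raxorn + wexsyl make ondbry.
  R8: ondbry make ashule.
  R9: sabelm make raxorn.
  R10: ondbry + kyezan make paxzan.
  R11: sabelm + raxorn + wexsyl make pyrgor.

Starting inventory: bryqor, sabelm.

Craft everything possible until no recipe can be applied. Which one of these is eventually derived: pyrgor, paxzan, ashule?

Using R9, sabelm makes raxorn.
Using R2, raxorn and bryqor make morkel.
Using R6, morkel makes kyezan.
Using R4, kyezan and morkel make nexrho.
nexrho + kyezan → ondeld (R3).
ondeld + kyezan → paxzan (R5).
pyrgor would need sabelm, raxorn, and wexsyl (R11), but wexsyl is never obtained. ashule would need ondbry (R8), but ondbry is never obtained.

paxzan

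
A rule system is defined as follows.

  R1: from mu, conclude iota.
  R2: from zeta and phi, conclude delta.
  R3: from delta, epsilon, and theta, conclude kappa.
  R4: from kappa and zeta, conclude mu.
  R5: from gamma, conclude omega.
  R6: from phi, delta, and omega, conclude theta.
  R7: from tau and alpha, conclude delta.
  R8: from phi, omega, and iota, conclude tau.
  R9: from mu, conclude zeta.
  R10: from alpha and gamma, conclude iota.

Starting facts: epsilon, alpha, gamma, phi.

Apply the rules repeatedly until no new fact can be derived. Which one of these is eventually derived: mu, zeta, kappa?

kappa

alpha and gamma hold, so iota follows (R10).
gamma holds, so omega follows (R5).
phi, omega, and iota hold, so tau follows (R8).
From tau and alpha, R7 gives delta.
From phi, delta, and omega, R6 gives theta.
delta, epsilon, and theta hold, so kappa follows (R3).
mu would need kappa and zeta (R4), but zeta is never established. zeta would need mu (R9), but mu is never established.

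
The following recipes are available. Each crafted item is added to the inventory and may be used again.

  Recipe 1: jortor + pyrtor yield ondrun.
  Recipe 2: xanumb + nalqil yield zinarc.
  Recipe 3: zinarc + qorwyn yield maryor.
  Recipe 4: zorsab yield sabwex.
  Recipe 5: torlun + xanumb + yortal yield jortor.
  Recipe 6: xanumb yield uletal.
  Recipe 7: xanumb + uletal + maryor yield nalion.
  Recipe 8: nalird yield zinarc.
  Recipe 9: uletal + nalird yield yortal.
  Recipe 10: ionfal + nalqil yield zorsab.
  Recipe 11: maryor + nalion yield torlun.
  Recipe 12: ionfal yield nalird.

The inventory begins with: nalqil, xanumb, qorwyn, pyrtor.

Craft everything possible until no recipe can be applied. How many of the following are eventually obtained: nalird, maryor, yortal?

1

xanumb + nalqil → zinarc (Recipe 2).
zinarc + qorwyn → maryor (Recipe 3).
nalird would need ionfal (Recipe 12), but ionfal is never obtained.
maryor: reached.
yortal would need uletal and nalird (Recipe 9), but nalird is never obtained.
Reached: maryor — 1 of the 3.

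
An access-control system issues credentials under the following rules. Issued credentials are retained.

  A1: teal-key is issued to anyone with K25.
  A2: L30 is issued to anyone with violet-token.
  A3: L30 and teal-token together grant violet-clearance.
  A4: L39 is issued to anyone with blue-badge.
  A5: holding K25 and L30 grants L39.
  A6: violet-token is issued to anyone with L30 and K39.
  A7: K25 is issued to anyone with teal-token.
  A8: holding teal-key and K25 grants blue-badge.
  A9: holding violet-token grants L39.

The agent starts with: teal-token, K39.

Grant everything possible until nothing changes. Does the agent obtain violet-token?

violet-token would need L30 and K39 (A6), but L30 is never granted.

No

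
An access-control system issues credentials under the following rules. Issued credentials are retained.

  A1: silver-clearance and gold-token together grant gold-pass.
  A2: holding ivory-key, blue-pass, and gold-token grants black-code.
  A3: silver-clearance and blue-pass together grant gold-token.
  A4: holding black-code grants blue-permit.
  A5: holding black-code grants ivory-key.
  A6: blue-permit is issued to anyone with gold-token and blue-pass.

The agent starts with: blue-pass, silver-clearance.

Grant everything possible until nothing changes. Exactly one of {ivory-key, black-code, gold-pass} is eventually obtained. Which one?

Holding silver-clearance and blue-pass grants gold-token (A3).
Holding silver-clearance and gold-token grants gold-pass (A1).
ivory-key would need black-code (A5), but black-code is never granted. black-code would need ivory-key, blue-pass, and gold-token (A2), but ivory-key is never granted.

gold-pass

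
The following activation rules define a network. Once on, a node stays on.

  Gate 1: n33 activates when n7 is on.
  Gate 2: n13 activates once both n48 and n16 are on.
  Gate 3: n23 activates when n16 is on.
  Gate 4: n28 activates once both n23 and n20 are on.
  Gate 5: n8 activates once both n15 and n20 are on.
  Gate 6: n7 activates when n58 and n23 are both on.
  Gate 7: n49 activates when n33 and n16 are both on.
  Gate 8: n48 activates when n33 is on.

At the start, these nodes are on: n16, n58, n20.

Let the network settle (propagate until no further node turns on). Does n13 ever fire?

Yes

Gate 3: n16 on → n23 on.
n58 and n23 are on, so n7 activates (Gate 6).
Gate 1: n7 on → n33 on.
Gate 8: n33 on → n48 on.
n48 and n16 are on, so n13 activates (Gate 2).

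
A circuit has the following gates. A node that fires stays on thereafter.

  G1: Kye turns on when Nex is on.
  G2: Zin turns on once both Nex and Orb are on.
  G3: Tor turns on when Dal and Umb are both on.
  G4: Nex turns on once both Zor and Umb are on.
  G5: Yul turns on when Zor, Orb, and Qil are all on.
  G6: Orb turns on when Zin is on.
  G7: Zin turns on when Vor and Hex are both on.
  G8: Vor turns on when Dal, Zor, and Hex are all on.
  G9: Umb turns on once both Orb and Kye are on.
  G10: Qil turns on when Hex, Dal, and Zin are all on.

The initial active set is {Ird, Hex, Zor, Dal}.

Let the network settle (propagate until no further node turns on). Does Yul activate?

G8: Dal, Zor, and Hex on → Vor on.
Vor and Hex are on, so Zin turns on (G7).
G10: Hex, Dal, and Zin on → Qil on.
Zin is on, so Orb turns on (G6).
Zor, Orb, and Qil are on, so Yul turns on (G5).

Yes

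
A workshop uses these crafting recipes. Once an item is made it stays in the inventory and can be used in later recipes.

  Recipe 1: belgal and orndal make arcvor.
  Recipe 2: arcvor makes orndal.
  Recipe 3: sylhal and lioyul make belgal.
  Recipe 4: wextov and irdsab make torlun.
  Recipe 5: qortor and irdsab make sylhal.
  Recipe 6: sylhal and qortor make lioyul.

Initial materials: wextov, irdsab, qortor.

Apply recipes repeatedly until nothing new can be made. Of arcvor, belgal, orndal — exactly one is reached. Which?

belgal

Using Recipe 5, qortor and irdsab make sylhal.
sylhal and qortor → lioyul (Recipe 6).
sylhal and lioyul → belgal (Recipe 3).
arcvor would need belgal and orndal (Recipe 1), but orndal is never obtained. orndal would need arcvor (Recipe 2), but arcvor is never obtained.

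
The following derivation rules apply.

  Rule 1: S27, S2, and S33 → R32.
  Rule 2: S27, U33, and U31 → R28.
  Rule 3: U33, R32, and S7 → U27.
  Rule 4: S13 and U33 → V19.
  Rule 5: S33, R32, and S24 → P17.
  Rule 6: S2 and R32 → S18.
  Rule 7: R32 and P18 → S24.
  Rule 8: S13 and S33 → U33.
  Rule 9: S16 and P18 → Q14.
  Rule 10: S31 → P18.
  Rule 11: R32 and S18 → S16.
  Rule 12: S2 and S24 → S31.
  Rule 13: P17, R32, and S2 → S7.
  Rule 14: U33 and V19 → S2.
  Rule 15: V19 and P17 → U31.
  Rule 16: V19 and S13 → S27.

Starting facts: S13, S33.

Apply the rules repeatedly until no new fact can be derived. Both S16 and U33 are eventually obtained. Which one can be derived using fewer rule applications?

U33

U33: From S13 and S33, Rule 8 gives U33. [1 rule application]
S16: From S13 and S33, Rule 8 gives U33. From S13 and U33, Rule 4 gives V19. From U33 and V19, Rule 14 gives S2. V19 and S13 hold, so S27 follows (Rule 16). S27, S2, and S33 hold, so R32 follows (Rule 1). From S2 and R32, Rule 6 gives S18. From R32 and S18, Rule 11 gives S16. [7 rule applications]
U33 needs fewer.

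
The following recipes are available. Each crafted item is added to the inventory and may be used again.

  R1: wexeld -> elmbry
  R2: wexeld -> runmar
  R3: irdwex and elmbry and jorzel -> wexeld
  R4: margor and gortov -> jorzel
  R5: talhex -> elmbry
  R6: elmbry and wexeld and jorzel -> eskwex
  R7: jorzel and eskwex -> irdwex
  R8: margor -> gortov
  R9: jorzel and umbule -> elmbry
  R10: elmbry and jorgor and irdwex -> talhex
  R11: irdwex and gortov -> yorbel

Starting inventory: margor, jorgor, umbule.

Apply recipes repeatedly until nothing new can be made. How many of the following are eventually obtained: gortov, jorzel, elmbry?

margor -> gortov (R8).
margor and gortov -> jorzel (R4).
jorzel and umbule -> elmbry (R9).
gortov: reached.
jorzel: reached.
elmbry: reached.
All 3 are reached.

3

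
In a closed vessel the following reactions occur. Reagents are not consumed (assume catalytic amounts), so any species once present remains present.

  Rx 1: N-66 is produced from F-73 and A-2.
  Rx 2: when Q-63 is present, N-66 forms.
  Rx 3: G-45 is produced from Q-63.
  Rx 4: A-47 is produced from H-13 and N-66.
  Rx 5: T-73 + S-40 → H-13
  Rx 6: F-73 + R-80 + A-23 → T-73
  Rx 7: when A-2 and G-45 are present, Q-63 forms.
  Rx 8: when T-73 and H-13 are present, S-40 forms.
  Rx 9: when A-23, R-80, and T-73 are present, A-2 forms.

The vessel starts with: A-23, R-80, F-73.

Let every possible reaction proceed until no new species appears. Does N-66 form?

F-73, R-80, and A-23 present → T-73 forms (Rx 6).
A-23, R-80, and T-73 present → A-2 forms (Rx 9).
F-73 and A-2 present → N-66 forms (Rx 1).

Yes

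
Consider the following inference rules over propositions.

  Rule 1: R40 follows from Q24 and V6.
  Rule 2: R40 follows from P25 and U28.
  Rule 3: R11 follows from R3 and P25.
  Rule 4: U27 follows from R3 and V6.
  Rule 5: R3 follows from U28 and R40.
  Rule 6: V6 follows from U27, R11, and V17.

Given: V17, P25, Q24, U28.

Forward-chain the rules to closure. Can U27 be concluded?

U27 would need R3 and V6 (Rule 4), but V6 is never established.

No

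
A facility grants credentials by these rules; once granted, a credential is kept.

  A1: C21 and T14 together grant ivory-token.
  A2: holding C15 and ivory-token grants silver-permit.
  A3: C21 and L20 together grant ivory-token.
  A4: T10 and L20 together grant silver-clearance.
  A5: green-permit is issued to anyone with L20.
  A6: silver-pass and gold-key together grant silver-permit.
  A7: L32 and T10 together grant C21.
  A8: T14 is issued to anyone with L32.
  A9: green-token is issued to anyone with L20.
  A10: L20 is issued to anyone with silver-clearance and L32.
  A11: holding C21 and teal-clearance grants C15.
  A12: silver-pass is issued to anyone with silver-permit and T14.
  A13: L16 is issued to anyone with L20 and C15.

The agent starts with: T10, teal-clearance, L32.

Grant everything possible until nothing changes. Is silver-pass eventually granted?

Holding L32 and T10 grants C21 (A7).
Holding L32 grants T14 (A8).
Holding C21 and teal-clearance grants C15 (A11).
Holding C21 and T14 grants ivory-token (A1).
Holding C15 and ivory-token grants silver-permit (A2).
Holding silver-permit and T14 grants silver-pass (A12).

Yes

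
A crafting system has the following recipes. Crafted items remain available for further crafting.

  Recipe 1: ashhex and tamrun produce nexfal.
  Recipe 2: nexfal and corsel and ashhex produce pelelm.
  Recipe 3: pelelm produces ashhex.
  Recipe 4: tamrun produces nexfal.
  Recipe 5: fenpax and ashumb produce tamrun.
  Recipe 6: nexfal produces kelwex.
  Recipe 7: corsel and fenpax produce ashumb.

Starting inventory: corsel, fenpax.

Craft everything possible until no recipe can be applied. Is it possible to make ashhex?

ashhex would need pelelm (Recipe 3), but pelelm is never obtained.

No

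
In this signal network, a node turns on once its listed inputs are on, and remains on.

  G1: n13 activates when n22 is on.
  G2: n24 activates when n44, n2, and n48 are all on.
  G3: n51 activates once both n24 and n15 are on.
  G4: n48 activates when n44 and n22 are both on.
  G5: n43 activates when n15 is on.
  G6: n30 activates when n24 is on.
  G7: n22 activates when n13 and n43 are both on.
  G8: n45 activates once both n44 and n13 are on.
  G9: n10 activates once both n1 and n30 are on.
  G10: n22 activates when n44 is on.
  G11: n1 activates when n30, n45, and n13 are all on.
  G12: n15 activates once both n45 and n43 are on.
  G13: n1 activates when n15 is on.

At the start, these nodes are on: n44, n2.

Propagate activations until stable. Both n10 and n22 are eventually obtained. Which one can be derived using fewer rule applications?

n22

n22: G10: n44 on → n22 on. [1 rule application]
n10: n44 is on, so n22 activates (G10). G1: n22 on → n13 on. G4: n44 and n22 on → n48 on. n44 and n13 are on, so n45 activates (G8). n44, n2, and n48 are on, so n24 activates (G2). n24 is on, so n30 activates (G6). n30, n45, and n13 are on, so n1 activates (G11). n1 and n30 are on, so n10 activates (G9). [8 rule applications]
n22 needs fewer.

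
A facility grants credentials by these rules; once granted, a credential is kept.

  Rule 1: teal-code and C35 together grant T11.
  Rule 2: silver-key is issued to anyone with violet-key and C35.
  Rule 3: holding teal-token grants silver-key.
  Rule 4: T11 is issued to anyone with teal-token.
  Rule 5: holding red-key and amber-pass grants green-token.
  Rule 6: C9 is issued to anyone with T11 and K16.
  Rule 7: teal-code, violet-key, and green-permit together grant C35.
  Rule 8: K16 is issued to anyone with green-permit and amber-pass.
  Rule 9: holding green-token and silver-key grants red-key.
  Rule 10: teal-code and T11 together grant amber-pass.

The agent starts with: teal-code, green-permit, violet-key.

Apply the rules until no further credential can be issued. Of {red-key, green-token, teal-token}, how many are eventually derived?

0

red-key would need green-token and silver-key (Rule 9), but green-token is never granted.
green-token would need red-key and amber-pass (Rule 5), but red-key is never granted.
No rule produces teal-token, and it is not given.
None of the 3 are reached.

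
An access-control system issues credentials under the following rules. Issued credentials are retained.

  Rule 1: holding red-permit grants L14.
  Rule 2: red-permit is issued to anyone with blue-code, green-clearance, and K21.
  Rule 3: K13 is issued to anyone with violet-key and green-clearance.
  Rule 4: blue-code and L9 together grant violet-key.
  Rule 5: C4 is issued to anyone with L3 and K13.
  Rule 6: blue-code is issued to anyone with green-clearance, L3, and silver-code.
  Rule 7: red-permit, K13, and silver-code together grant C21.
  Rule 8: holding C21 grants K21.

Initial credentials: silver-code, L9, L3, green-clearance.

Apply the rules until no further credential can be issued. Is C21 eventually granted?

C21 would need red-permit, K13, and silver-code (Rule 7), but red-permit is never granted.

No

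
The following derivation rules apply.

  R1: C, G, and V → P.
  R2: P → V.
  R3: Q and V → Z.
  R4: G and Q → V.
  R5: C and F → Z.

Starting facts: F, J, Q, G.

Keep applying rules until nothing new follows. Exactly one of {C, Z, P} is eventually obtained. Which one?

Z

From G and Q, R4 gives V.
From Q and V, R3 gives Z.
No rule produces C, and it is not given. P would need C, G, and V (R1), but C is never established.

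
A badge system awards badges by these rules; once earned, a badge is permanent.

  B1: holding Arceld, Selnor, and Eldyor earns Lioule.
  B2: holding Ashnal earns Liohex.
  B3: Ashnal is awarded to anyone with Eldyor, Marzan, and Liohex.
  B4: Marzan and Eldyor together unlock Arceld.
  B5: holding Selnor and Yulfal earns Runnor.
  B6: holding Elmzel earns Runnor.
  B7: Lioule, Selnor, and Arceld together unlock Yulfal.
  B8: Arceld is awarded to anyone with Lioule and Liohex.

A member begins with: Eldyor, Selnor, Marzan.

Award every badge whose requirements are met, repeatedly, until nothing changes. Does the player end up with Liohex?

Liohex would need Ashnal (B2), but Ashnal is never earned.

No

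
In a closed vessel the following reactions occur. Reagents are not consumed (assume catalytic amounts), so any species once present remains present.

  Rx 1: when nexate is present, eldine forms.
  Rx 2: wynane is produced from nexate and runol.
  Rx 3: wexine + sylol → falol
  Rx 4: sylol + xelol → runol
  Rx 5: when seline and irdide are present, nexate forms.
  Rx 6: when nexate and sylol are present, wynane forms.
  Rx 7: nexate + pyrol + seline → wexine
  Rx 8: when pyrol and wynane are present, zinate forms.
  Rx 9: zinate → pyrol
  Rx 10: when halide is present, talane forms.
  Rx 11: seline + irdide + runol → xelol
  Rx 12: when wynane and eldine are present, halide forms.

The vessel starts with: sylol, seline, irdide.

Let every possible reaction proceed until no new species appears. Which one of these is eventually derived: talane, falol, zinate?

talane

seline and irdide present → nexate forms (Rx 5).
nexate and sylol present → wynane forms (Rx 6).
nexate present → eldine forms (Rx 1).
wynane and eldine present → halide forms (Rx 12).
halide present → talane forms (Rx 10).
falol would need wexine and sylol (Rx 3), but wexine never forms. zinate would need pyrol and wynane (Rx 8), but pyrol never forms.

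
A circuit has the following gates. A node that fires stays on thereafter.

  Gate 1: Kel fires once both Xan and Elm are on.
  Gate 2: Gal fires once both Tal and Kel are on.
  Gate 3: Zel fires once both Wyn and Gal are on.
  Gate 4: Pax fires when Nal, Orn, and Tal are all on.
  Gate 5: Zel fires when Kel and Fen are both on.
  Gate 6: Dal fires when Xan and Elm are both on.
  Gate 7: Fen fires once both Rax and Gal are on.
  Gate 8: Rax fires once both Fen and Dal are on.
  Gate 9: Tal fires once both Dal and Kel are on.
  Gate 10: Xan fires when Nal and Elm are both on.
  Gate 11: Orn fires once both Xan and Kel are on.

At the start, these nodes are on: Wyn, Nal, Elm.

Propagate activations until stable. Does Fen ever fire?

No

Fen would need Rax and Gal (Gate 7), but Rax never turns on.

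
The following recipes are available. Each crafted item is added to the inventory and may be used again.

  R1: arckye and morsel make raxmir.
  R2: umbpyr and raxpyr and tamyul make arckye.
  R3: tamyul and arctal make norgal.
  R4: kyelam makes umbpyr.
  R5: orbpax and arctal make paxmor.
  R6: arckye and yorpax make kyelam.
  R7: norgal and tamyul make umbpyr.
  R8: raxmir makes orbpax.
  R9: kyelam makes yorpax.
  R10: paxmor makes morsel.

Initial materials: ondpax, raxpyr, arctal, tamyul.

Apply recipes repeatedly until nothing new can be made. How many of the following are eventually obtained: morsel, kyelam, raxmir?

morsel would need paxmor (R10), but paxmor is never obtained.
kyelam would need arckye and yorpax (R6), but yorpax is never obtained.
raxmir would need arckye and morsel (R1), but morsel is never obtained.
None of the 3 are reached.

0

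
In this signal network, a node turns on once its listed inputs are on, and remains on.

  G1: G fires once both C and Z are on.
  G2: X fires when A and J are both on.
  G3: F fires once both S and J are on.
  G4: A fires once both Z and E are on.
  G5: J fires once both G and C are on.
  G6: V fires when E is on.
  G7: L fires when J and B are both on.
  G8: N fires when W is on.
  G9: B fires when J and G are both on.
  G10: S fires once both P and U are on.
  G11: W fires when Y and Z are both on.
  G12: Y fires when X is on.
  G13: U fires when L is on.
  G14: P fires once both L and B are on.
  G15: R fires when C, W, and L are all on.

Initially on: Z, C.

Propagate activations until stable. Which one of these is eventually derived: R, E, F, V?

F

G1: C and Z on → G on.
G5: G and C on → J on.
J and G are on, so B fires (G9).
G7: J and B on → L on.
G13: L on → U on.
G14: L and B on → P on.
G10: P and U on → S on.
G3: S and J on → F on.
V would need E (G6), but E never turns on. No rule produces E, and it is not given. R would need C, W, and L (G15), but W never turns on.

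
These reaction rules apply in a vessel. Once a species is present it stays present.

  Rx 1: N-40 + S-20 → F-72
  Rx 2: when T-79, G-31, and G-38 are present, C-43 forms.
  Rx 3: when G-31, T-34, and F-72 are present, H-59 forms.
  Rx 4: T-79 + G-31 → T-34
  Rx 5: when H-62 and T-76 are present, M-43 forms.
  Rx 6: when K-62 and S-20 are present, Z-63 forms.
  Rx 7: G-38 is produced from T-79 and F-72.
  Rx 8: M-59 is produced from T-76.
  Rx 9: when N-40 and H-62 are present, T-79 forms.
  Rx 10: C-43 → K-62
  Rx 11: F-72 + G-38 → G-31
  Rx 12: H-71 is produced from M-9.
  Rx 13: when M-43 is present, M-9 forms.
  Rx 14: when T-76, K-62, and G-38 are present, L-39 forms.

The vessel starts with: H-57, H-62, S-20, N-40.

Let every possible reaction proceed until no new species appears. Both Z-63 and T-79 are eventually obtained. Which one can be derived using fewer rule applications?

T-79

T-79: N-40 and H-62 present → T-79 forms (Rx 9). [1 rule application]
Z-63: N-40 and H-62 present → T-79 forms (Rx 9). N-40 and S-20 present → F-72 forms (Rx 1). T-79 and F-72 present → G-38 forms (Rx 7). F-72 and G-38 present → G-31 forms (Rx 11). T-79, G-31, and G-38 present → C-43 forms (Rx 2). C-43 present → K-62 forms (Rx 10). K-62 and S-20 present → Z-63 forms (Rx 6). [7 rule applications]
T-79 needs fewer.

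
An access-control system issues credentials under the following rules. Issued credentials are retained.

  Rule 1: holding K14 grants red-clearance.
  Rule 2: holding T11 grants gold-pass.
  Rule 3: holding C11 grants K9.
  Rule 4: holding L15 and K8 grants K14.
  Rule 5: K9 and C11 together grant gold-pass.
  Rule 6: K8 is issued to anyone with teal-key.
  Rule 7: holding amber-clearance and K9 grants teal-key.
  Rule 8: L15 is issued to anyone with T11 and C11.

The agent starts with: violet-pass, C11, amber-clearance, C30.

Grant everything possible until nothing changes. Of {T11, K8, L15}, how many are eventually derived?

1

Holding C11 grants K9 (Rule 3).
Holding amber-clearance and K9 grants teal-key (Rule 7).
Holding teal-key grants K8 (Rule 6).
No rule produces T11, and it is not given.
K8: reached.
L15 would need T11 and C11 (Rule 8), but T11 is never granted.
Reached: K8 — 1 of the 3.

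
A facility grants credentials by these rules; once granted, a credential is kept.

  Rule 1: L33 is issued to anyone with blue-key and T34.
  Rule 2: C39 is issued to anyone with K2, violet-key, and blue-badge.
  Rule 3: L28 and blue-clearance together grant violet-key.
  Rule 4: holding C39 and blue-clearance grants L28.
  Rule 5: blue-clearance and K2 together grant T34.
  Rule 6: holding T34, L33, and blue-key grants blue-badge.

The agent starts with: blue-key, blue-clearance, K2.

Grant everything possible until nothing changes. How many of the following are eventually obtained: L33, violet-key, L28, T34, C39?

Holding blue-clearance and K2 grants T34 (Rule 5).
Holding blue-key and T34 grants L33 (Rule 1).
L33: reached.
violet-key would need L28 and blue-clearance (Rule 3), but L28 is never granted.
L28 would need C39 and blue-clearance (Rule 4), but C39 is never granted.
T34: reached.
C39 would need K2, violet-key, and blue-badge (Rule 2), but violet-key is never granted.
Reached: L33 and T34 — 2 of the 5.

2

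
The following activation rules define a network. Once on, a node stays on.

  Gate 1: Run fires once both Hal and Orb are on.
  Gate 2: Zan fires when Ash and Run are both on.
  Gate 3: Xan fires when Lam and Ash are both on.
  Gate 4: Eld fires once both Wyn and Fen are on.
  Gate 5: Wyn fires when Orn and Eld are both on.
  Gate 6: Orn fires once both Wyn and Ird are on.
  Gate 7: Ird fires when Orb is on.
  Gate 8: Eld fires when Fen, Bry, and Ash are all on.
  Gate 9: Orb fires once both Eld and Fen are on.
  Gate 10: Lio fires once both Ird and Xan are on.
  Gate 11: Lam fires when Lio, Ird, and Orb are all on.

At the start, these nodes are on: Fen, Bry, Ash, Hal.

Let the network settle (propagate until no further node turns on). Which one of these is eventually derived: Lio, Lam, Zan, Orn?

Gate 8: Fen, Bry, and Ash on → Eld on.
Eld and Fen are on, so Orb fires (Gate 9).
Gate 1: Hal and Orb on → Run on.
Gate 2: Ash and Run on → Zan on.
Orn would need Wyn and Ird (Gate 6), but Wyn never turns on. Lam would need Lio, Ird, and Orb (Gate 11), but Lio never turns on. Lio would need Ird and Xan (Gate 10), but Xan never turns on.

Zan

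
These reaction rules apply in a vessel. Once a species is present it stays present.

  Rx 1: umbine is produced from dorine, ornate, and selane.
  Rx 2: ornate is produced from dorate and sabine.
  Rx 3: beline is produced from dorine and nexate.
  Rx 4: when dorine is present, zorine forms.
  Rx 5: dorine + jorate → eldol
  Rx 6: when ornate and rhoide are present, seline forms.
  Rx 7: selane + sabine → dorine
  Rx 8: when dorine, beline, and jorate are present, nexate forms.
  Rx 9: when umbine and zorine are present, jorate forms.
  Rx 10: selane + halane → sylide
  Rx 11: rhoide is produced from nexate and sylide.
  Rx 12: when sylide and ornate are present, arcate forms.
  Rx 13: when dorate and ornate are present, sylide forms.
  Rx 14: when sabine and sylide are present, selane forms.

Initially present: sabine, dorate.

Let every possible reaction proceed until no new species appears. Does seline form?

seline would need ornate and rhoide (Rx 6), but rhoide never forms.

No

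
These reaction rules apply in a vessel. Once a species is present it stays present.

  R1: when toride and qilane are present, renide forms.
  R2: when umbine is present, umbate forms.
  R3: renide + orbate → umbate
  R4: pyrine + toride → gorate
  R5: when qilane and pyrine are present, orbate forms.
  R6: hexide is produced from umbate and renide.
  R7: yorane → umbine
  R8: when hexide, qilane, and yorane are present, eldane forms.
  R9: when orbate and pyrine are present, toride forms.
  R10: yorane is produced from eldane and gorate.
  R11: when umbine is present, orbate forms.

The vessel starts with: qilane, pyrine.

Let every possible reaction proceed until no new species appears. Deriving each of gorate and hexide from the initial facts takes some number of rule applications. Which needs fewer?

gorate: qilane and pyrine present → orbate forms (R5). orbate and pyrine present → toride forms (R9). pyrine and toride present → gorate forms (R4). [3 rule applications]
hexide: qilane and pyrine present → orbate forms (R5). orbate and pyrine present → toride forms (R9). toride and qilane present → renide forms (R1). renide and orbate present → umbate forms (R3). umbate and renide present → hexide forms (R6). [5 rule applications]
gorate needs fewer.

gorate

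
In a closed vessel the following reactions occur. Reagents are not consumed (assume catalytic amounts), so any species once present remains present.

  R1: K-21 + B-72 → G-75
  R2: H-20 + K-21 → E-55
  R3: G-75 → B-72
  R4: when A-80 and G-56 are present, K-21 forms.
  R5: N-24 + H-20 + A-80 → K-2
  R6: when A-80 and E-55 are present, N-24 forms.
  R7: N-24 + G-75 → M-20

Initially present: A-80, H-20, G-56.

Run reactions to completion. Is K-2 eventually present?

A-80 and G-56 present → K-21 forms (R4).
H-20 and K-21 present → E-55 forms (R2).
A-80 and E-55 present → N-24 forms (R6).
N-24, H-20, and A-80 present → K-2 forms (R5).

Yes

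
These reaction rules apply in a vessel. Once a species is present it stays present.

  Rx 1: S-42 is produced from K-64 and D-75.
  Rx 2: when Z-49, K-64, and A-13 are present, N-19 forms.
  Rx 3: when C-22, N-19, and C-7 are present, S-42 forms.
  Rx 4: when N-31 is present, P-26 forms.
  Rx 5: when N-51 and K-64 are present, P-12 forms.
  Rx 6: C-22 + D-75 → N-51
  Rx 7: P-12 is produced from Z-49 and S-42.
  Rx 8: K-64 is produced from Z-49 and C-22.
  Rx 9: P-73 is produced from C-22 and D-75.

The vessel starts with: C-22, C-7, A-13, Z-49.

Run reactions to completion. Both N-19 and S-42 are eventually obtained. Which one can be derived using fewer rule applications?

N-19

N-19: Z-49 and C-22 present → K-64 forms (Rx 8). Z-49, K-64, and A-13 present → N-19 forms (Rx 2). [2 rule applications]
S-42: Z-49 and C-22 present → K-64 forms (Rx 8). Z-49, K-64, and A-13 present → N-19 forms (Rx 2). C-22, N-19, and C-7 present → S-42 forms (Rx 3). [3 rule applications]
N-19 needs fewer.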